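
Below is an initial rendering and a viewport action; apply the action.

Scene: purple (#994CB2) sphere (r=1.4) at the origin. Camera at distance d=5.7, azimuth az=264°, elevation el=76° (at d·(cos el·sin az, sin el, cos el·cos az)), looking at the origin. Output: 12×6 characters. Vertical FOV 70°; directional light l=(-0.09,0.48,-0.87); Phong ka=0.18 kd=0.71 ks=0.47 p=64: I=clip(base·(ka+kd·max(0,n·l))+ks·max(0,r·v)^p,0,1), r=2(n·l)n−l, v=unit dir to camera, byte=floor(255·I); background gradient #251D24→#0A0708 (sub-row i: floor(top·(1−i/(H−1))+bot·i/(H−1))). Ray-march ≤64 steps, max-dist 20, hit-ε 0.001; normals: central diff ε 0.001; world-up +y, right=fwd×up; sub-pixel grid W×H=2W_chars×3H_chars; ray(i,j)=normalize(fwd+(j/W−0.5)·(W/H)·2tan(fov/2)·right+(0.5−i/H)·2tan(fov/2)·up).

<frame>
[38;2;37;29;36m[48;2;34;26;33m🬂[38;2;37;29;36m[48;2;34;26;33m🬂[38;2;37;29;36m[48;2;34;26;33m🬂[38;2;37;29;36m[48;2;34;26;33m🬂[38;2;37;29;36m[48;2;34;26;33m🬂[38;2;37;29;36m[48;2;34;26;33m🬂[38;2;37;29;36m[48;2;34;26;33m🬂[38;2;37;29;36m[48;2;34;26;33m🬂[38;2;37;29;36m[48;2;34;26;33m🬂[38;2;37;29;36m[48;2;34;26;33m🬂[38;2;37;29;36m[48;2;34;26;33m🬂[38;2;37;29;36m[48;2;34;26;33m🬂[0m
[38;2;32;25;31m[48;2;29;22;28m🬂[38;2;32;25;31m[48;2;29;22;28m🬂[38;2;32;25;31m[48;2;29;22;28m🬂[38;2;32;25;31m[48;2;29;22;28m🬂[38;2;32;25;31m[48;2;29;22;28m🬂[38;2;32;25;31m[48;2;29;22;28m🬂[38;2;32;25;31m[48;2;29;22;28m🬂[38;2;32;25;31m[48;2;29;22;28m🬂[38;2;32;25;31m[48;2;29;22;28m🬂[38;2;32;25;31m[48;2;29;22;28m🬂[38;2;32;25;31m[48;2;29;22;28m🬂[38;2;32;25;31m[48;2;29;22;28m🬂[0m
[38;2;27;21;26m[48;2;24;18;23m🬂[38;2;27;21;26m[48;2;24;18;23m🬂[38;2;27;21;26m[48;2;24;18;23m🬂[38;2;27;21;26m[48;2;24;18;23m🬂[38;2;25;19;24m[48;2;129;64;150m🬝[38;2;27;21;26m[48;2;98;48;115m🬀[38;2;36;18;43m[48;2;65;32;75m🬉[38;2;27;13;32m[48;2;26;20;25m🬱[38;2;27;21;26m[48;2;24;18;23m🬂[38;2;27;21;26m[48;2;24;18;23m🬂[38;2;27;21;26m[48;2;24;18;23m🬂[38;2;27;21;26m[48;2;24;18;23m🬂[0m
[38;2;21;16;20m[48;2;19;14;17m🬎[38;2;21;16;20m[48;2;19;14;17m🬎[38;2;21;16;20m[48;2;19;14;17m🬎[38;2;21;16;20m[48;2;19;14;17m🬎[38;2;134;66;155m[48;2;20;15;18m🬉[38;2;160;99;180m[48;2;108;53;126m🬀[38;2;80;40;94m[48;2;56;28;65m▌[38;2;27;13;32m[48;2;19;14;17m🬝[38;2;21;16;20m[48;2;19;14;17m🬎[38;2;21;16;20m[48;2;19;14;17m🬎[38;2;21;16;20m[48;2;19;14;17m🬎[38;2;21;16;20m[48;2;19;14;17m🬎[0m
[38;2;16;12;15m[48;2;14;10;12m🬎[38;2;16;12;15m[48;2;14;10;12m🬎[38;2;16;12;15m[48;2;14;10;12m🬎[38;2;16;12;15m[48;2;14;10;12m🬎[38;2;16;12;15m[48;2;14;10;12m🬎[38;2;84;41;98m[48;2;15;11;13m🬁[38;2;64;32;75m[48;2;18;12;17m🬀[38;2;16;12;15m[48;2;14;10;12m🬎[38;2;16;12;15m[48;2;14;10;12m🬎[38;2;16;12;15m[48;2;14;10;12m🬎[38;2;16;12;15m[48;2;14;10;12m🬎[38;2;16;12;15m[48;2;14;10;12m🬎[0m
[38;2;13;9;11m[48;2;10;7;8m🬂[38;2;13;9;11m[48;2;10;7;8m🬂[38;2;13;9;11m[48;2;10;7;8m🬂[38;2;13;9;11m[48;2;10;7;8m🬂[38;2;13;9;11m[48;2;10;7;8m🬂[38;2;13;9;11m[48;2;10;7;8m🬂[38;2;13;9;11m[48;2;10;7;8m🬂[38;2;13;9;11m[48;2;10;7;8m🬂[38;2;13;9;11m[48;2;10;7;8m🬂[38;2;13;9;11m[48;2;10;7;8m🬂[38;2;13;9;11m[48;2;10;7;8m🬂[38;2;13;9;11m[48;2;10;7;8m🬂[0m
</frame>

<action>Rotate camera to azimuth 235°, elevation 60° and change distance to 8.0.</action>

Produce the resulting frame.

<frame>
[38;2;37;29;36m[48;2;34;26;33m🬂[38;2;37;29;36m[48;2;34;26;33m🬂[38;2;37;29;36m[48;2;34;26;33m🬂[38;2;37;29;36m[48;2;34;26;33m🬂[38;2;37;29;36m[48;2;34;26;33m🬂[38;2;37;29;36m[48;2;34;26;33m🬂[38;2;37;29;36m[48;2;34;26;33m🬂[38;2;37;29;36m[48;2;34;26;33m🬂[38;2;37;29;36m[48;2;34;26;33m🬂[38;2;37;29;36m[48;2;34;26;33m🬂[38;2;37;29;36m[48;2;34;26;33m🬂[38;2;37;29;36m[48;2;34;26;33m🬂[0m
[38;2;32;25;31m[48;2;29;22;28m🬂[38;2;32;25;31m[48;2;29;22;28m🬂[38;2;32;25;31m[48;2;29;22;28m🬂[38;2;32;25;31m[48;2;29;22;28m🬂[38;2;32;25;31m[48;2;29;22;28m🬂[38;2;32;25;31m[48;2;29;22;28m🬂[38;2;32;25;31m[48;2;29;22;28m🬂[38;2;32;25;31m[48;2;29;22;28m🬂[38;2;32;25;31m[48;2;29;22;28m🬂[38;2;32;25;31m[48;2;29;22;28m🬂[38;2;32;25;31m[48;2;29;22;28m🬂[38;2;32;25;31m[48;2;29;22;28m🬂[0m
[38;2;27;21;26m[48;2;24;18;23m🬂[38;2;27;21;26m[48;2;24;18;23m🬂[38;2;27;21;26m[48;2;24;18;23m🬂[38;2;27;21;26m[48;2;24;18;23m🬂[38;2;27;21;26m[48;2;24;18;23m🬂[38;2;35;23;37m[48;2;105;52;123m🬎[38;2;37;21;41m[48;2;87;43;102m🬬[38;2;27;13;32m[48;2;25;19;24m🬏[38;2;27;21;26m[48;2;24;18;23m🬂[38;2;27;21;26m[48;2;24;18;23m🬂[38;2;27;21;26m[48;2;24;18;23m🬂[38;2;27;21;26m[48;2;24;18;23m🬂[0m
[38;2;21;16;20m[48;2;19;14;17m🬎[38;2;21;16;20m[48;2;19;14;17m🬎[38;2;21;16;20m[48;2;19;14;17m🬎[38;2;21;16;20m[48;2;19;14;17m🬎[38;2;21;16;20m[48;2;19;14;17m🬎[38;2;125;63;145m[48;2;19;14;17m🬬[38;2;102;50;119m[48;2;64;32;75m▌[38;2;27;13;32m[48;2;20;15;18m🬄[38;2;21;16;20m[48;2;19;14;17m🬎[38;2;21;16;20m[48;2;19;14;17m🬎[38;2;21;16;20m[48;2;19;14;17m🬎[38;2;21;16;20m[48;2;19;14;17m🬎[0m
[38;2;16;12;15m[48;2;14;10;12m🬎[38;2;16;12;15m[48;2;14;10;12m🬎[38;2;16;12;15m[48;2;14;10;12m🬎[38;2;16;12;15m[48;2;14;10;12m🬎[38;2;16;12;15m[48;2;14;10;12m🬎[38;2;16;12;15m[48;2;14;10;12m🬎[38;2;16;12;15m[48;2;14;10;12m🬎[38;2;16;12;15m[48;2;14;10;12m🬎[38;2;16;12;15m[48;2;14;10;12m🬎[38;2;16;12;15m[48;2;14;10;12m🬎[38;2;16;12;15m[48;2;14;10;12m🬎[38;2;16;12;15m[48;2;14;10;12m🬎[0m
[38;2;13;9;11m[48;2;10;7;8m🬂[38;2;13;9;11m[48;2;10;7;8m🬂[38;2;13;9;11m[48;2;10;7;8m🬂[38;2;13;9;11m[48;2;10;7;8m🬂[38;2;13;9;11m[48;2;10;7;8m🬂[38;2;13;9;11m[48;2;10;7;8m🬂[38;2;13;9;11m[48;2;10;7;8m🬂[38;2;13;9;11m[48;2;10;7;8m🬂[38;2;13;9;11m[48;2;10;7;8m🬂[38;2;13;9;11m[48;2;10;7;8m🬂[38;2;13;9;11m[48;2;10;7;8m🬂[38;2;13;9;11m[48;2;10;7;8m🬂[0m
</frame>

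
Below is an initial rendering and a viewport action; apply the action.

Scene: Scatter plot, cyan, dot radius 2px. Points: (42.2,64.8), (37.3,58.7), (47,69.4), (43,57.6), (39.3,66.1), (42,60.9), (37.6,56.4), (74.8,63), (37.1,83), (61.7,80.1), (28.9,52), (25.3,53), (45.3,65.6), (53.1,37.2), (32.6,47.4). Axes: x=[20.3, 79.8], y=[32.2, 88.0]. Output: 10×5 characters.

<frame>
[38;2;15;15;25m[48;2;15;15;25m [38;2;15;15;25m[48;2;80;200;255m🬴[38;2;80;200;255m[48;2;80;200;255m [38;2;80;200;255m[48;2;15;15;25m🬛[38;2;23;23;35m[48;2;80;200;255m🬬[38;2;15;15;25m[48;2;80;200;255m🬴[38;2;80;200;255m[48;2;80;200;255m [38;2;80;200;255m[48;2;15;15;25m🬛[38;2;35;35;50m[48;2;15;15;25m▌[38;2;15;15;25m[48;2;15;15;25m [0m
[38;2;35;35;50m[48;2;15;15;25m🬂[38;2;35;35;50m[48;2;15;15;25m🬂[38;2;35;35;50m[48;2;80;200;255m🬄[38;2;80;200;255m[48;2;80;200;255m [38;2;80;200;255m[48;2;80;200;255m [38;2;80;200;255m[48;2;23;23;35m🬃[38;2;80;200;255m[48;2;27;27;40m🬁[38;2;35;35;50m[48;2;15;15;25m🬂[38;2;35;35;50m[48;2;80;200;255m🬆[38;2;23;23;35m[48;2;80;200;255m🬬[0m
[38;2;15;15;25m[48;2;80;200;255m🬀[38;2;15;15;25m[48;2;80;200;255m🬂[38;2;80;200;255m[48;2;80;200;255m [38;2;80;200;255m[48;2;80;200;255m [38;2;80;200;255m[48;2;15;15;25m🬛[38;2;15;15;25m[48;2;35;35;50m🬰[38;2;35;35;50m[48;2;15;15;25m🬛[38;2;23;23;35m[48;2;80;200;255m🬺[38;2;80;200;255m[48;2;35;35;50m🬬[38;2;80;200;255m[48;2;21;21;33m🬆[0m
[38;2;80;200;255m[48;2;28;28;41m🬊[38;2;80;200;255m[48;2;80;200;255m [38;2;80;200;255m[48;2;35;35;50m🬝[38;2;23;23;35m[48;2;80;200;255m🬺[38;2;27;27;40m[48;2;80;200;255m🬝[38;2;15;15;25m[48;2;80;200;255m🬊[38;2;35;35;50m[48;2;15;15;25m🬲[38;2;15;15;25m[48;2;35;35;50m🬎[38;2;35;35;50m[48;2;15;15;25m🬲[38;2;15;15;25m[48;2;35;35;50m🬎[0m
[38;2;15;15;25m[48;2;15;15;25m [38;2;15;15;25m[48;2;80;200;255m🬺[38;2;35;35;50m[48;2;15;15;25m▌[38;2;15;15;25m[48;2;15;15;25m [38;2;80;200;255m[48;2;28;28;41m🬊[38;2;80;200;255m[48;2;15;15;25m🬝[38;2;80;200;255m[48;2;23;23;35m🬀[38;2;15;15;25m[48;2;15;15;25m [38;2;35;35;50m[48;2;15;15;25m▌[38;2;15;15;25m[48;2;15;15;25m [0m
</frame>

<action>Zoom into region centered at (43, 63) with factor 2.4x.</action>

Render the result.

<frame>
[38;2;15;15;25m[48;2;15;15;25m [38;2;15;15;25m[48;2;15;15;25m [38;2;35;35;50m[48;2;15;15;25m▌[38;2;15;15;25m[48;2;15;15;25m [38;2;35;35;50m[48;2;15;15;25m▌[38;2;15;15;25m[48;2;80;200;255m🬝[38;2;21;21;33m[48;2;80;200;255m🬊[38;2;15;15;25m[48;2;15;15;25m [38;2;35;35;50m[48;2;15;15;25m▌[38;2;15;15;25m[48;2;15;15;25m [0m
[38;2;35;35;50m[48;2;15;15;25m🬂[38;2;35;35;50m[48;2;15;15;25m🬂[38;2;35;35;50m[48;2;80;200;255m🬆[38;2;80;200;255m[48;2;35;35;50m🬺[38;2;80;200;255m[48;2;35;35;50m🬺[38;2;80;200;255m[48;2;80;200;255m [38;2;80;200;255m[48;2;80;200;255m [38;2;80;200;255m[48;2;19;19;30m🬀[38;2;35;35;50m[48;2;15;15;25m🬕[38;2;35;35;50m[48;2;15;15;25m🬂[0m
[38;2;15;15;25m[48;2;35;35;50m🬰[38;2;15;15;25m[48;2;35;35;50m🬰[38;2;35;35;50m[48;2;80;200;255m🬄[38;2;80;200;255m[48;2;80;200;255m [38;2;80;200;255m[48;2;80;200;255m [38;2;80;200;255m[48;2;25;25;37m🬙[38;2;80;200;255m[48;2;27;27;40m🬀[38;2;15;15;25m[48;2;35;35;50m🬰[38;2;35;35;50m[48;2;15;15;25m🬛[38;2;15;15;25m[48;2;35;35;50m🬰[0m
[38;2;15;15;25m[48;2;35;35;50m🬎[38;2;25;25;37m[48;2;80;200;255m🬲[38;2;80;200;255m[48;2;80;200;255m [38;2;80;200;255m[48;2;35;35;50m🬝[38;2;80;200;255m[48;2;80;200;255m [38;2;80;200;255m[48;2;25;25;37m🬛[38;2;35;35;50m[48;2;15;15;25m🬲[38;2;15;15;25m[48;2;35;35;50m🬎[38;2;35;35;50m[48;2;15;15;25m🬲[38;2;15;15;25m[48;2;35;35;50m🬎[0m
[38;2;15;15;25m[48;2;15;15;25m [38;2;15;15;25m[48;2;15;15;25m [38;2;80;200;255m[48;2;27;27;40m🬁[38;2;15;15;25m[48;2;15;15;25m [38;2;80;200;255m[48;2;27;27;40m🬁[38;2;15;15;25m[48;2;15;15;25m [38;2;35;35;50m[48;2;15;15;25m▌[38;2;15;15;25m[48;2;15;15;25m [38;2;35;35;50m[48;2;15;15;25m▌[38;2;15;15;25m[48;2;15;15;25m [0m
</frame>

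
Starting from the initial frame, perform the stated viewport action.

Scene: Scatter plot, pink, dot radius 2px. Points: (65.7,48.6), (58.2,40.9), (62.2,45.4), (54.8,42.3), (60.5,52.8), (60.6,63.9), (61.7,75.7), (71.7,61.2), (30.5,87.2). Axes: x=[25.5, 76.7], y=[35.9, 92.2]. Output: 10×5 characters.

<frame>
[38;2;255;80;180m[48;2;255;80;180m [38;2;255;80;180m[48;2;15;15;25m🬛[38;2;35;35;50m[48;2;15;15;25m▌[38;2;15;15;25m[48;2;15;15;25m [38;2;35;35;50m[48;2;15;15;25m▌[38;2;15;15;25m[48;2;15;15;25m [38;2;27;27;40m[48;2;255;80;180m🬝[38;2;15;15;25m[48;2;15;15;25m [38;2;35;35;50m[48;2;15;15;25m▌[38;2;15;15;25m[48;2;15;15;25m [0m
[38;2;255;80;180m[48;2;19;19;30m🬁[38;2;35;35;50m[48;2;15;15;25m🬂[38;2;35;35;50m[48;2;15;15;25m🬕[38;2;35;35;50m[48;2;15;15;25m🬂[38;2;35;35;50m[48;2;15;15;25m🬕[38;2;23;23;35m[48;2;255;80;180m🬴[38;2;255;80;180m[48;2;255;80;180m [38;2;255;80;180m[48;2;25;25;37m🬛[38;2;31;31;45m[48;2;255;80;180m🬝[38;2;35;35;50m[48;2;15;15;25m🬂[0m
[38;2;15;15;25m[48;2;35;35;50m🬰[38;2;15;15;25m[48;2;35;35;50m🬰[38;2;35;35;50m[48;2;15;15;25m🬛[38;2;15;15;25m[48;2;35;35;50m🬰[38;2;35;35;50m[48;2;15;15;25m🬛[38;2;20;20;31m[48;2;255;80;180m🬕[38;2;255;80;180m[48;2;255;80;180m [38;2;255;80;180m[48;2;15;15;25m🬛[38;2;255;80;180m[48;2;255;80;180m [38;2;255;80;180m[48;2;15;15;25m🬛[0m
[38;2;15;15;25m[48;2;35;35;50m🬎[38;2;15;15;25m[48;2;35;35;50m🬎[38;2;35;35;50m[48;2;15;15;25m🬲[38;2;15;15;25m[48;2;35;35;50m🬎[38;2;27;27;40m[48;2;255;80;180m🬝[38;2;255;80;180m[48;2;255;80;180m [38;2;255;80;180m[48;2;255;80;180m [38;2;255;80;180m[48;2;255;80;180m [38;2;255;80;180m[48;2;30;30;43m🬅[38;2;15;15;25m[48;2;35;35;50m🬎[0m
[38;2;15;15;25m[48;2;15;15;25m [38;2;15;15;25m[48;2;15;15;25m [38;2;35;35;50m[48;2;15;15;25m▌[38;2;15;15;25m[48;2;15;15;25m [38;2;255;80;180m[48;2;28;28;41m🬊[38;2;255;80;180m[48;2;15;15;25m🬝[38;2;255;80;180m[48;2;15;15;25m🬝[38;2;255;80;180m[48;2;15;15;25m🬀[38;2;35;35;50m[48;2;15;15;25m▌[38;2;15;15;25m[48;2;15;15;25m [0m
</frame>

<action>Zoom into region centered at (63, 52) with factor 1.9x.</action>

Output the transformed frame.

<frame>
[38;2;15;15;25m[48;2;15;15;25m [38;2;15;15;25m[48;2;15;15;25m [38;2;27;27;40m[48;2;255;80;180m🬴[38;2;255;80;180m[48;2;255;80;180m [38;2;255;80;180m[48;2;15;15;25m🬛[38;2;15;15;25m[48;2;15;15;25m [38;2;27;27;40m[48;2;255;80;180m🬝[38;2;15;15;25m[48;2;255;80;180m🬀[38;2;21;21;33m[48;2;255;80;180m🬊[38;2;15;15;25m[48;2;15;15;25m [0m
[38;2;35;35;50m[48;2;15;15;25m🬂[38;2;35;35;50m[48;2;15;15;25m🬂[38;2;35;35;50m[48;2;15;15;25m🬕[38;2;255;80;180m[48;2;25;25;37m🬷[38;2;27;27;40m[48;2;255;80;180m🬬[38;2;35;35;50m[48;2;15;15;25m🬂[38;2;35;35;50m[48;2;15;15;25m🬕[38;2;255;80;180m[48;2;15;15;25m🬊[38;2;255;80;180m[48;2;27;27;40m🬀[38;2;35;35;50m[48;2;15;15;25m🬂[0m
[38;2;15;15;25m[48;2;35;35;50m🬰[38;2;15;15;25m[48;2;35;35;50m🬰[38;2;255;80;180m[48;2;31;31;45m🬁[38;2;255;80;180m[48;2;15;15;25m🬬[38;2;255;80;180m[48;2;35;35;50m🬴[38;2;15;15;25m[48;2;255;80;180m🬀[38;2;28;28;41m[48;2;255;80;180m🬊[38;2;15;15;25m[48;2;35;35;50m🬰[38;2;35;35;50m[48;2;15;15;25m🬛[38;2;15;15;25m[48;2;35;35;50m🬰[0m
[38;2;19;19;30m[48;2;255;80;180m🬝[38;2;15;15;25m[48;2;255;80;180m🬀[38;2;21;21;33m[48;2;255;80;180m🬊[38;2;15;15;25m[48;2;255;80;180m🬀[38;2;255;80;180m[48;2;255;80;180m [38;2;255;80;180m[48;2;35;35;50m🬎[38;2;255;80;180m[48;2;27;27;40m🬀[38;2;15;15;25m[48;2;35;35;50m🬎[38;2;35;35;50m[48;2;15;15;25m🬲[38;2;15;15;25m[48;2;35;35;50m🬎[0m
[38;2;15;15;25m[48;2;15;15;25m [38;2;255;80;180m[48;2;15;15;25m🬊[38;2;255;80;180m[48;2;28;28;41m🬊[38;2;255;80;180m[48;2;15;15;25m🬝[38;2;255;80;180m[48;2;23;23;35m🬀[38;2;15;15;25m[48;2;15;15;25m [38;2;35;35;50m[48;2;15;15;25m▌[38;2;15;15;25m[48;2;15;15;25m [38;2;35;35;50m[48;2;15;15;25m▌[38;2;15;15;25m[48;2;15;15;25m [0m
</frame>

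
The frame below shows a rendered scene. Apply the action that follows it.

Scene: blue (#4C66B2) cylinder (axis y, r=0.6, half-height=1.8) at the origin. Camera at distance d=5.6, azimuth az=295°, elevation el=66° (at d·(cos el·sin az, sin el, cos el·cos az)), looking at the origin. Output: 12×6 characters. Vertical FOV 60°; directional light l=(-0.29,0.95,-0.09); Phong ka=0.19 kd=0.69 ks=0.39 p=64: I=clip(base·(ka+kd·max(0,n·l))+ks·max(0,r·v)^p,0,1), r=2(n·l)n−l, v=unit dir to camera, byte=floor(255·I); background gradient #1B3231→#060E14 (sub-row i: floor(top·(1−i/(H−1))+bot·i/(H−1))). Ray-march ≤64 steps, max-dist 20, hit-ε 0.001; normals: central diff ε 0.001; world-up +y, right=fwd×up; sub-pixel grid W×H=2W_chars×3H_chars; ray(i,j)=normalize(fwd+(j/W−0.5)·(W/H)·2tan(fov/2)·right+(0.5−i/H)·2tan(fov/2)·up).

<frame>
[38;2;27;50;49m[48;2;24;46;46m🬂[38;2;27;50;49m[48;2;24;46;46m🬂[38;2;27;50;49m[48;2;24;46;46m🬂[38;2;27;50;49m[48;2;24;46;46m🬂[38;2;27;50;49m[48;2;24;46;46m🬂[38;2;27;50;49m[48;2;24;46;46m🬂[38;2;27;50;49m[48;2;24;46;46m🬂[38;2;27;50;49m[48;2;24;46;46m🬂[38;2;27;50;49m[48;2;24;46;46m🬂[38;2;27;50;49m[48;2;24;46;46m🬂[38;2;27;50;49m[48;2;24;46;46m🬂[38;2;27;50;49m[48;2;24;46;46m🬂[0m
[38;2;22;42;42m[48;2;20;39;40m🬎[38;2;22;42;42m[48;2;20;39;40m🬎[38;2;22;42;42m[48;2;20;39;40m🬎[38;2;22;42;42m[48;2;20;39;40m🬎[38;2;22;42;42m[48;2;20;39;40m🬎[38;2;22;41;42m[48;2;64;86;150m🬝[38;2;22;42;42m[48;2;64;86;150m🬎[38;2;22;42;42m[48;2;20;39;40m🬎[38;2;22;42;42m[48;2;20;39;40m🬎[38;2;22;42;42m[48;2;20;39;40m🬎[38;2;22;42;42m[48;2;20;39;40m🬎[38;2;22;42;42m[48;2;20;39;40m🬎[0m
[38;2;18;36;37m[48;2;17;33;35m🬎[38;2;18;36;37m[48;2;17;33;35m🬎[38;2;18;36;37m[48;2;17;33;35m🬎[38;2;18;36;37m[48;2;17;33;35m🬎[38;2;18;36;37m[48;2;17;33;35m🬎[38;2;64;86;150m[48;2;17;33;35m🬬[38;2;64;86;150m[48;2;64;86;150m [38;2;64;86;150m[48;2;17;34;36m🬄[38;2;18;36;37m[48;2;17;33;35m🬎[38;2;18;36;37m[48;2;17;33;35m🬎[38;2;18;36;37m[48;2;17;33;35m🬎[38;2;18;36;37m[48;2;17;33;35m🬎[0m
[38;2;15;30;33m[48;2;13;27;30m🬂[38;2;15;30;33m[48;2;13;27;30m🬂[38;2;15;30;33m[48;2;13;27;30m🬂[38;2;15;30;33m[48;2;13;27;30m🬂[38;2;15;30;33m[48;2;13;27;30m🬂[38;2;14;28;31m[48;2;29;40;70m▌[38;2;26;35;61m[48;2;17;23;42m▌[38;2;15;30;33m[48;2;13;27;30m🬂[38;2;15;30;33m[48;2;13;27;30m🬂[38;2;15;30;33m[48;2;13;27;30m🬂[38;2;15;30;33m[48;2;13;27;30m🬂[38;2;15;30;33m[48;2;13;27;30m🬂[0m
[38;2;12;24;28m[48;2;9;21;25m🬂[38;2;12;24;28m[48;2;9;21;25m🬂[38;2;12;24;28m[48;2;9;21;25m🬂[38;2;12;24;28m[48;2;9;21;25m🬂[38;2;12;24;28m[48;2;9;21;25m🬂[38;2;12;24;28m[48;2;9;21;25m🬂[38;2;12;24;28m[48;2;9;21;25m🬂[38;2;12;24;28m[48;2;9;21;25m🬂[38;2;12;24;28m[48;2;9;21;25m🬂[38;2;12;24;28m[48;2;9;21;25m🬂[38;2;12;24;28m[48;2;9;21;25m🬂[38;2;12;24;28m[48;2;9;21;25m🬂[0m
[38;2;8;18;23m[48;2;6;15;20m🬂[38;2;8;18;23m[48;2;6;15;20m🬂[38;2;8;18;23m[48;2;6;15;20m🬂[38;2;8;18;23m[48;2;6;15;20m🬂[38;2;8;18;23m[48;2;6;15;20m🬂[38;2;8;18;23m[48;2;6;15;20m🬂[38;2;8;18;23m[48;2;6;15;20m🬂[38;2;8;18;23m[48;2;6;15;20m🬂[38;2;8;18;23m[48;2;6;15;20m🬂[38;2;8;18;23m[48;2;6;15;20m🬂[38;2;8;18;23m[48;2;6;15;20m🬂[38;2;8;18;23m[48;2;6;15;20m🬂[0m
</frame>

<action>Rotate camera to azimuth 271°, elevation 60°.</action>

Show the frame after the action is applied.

<frame>
[38;2;27;50;49m[48;2;24;46;46m🬂[38;2;27;50;49m[48;2;24;46;46m🬂[38;2;27;50;49m[48;2;24;46;46m🬂[38;2;27;50;49m[48;2;24;46;46m🬂[38;2;27;50;49m[48;2;24;46;46m🬂[38;2;27;50;49m[48;2;24;46;46m🬂[38;2;27;50;49m[48;2;24;46;46m🬂[38;2;27;50;49m[48;2;24;46;46m🬂[38;2;27;50;49m[48;2;24;46;46m🬂[38;2;27;50;49m[48;2;24;46;46m🬂[38;2;27;50;49m[48;2;24;46;46m🬂[38;2;27;50;49m[48;2;24;46;46m🬂[0m
[38;2;22;42;42m[48;2;20;39;40m🬎[38;2;22;42;42m[48;2;20;39;40m🬎[38;2;22;42;42m[48;2;20;39;40m🬎[38;2;22;42;42m[48;2;20;39;40m🬎[38;2;22;42;42m[48;2;20;39;40m🬎[38;2;22;42;42m[48;2;64;86;150m🬎[38;2;64;86;150m[48;2;22;42;42m🬱[38;2;64;86;150m[48;2;22;41;42m🬏[38;2;22;42;42m[48;2;20;39;40m🬎[38;2;22;42;42m[48;2;20;39;40m🬎[38;2;22;42;42m[48;2;20;39;40m🬎[38;2;22;42;42m[48;2;20;39;40m🬎[0m
[38;2;18;36;37m[48;2;17;33;35m🬎[38;2;18;36;37m[48;2;17;33;35m🬎[38;2;18;36;37m[48;2;17;33;35m🬎[38;2;18;36;37m[48;2;17;33;35m🬎[38;2;18;36;37m[48;2;17;33;35m🬎[38;2;64;86;150m[48;2;24;35;55m🬊[38;2;64;86;150m[48;2;27;36;64m🬎[38;2;64;86;150m[48;2;17;32;37m🬀[38;2;18;36;37m[48;2;17;33;35m🬎[38;2;18;36;37m[48;2;17;33;35m🬎[38;2;18;36;37m[48;2;17;33;35m🬎[38;2;18;36;37m[48;2;17;33;35m🬎[0m
[38;2;15;30;33m[48;2;13;27;30m🬂[38;2;15;30;33m[48;2;13;27;30m🬂[38;2;15;30;33m[48;2;13;27;30m🬂[38;2;15;30;33m[48;2;13;27;30m🬂[38;2;15;30;33m[48;2;13;27;30m🬂[38;2;29;39;69m[48;2;14;28;31m▐[38;2;29;39;69m[48;2;23;31;56m▌[38;2;15;30;33m[48;2;13;27;30m🬂[38;2;15;30;33m[48;2;13;27;30m🬂[38;2;15;30;33m[48;2;13;27;30m🬂[38;2;15;30;33m[48;2;13;27;30m🬂[38;2;15;30;33m[48;2;13;27;30m🬂[0m
[38;2;12;24;28m[48;2;9;21;25m🬂[38;2;12;24;28m[48;2;9;21;25m🬂[38;2;12;24;28m[48;2;9;21;25m🬂[38;2;12;24;28m[48;2;9;21;25m🬂[38;2;12;24;28m[48;2;9;21;25m🬂[38;2;12;24;28m[48;2;9;21;25m🬂[38;2;29;39;69m[48;2;10;21;26m🬀[38;2;12;24;28m[48;2;9;21;25m🬂[38;2;12;24;28m[48;2;9;21;25m🬂[38;2;12;24;28m[48;2;9;21;25m🬂[38;2;12;24;28m[48;2;9;21;25m🬂[38;2;12;24;28m[48;2;9;21;25m🬂[0m
[38;2;8;18;23m[48;2;6;15;20m🬂[38;2;8;18;23m[48;2;6;15;20m🬂[38;2;8;18;23m[48;2;6;15;20m🬂[38;2;8;18;23m[48;2;6;15;20m🬂[38;2;8;18;23m[48;2;6;15;20m🬂[38;2;8;18;23m[48;2;6;15;20m🬂[38;2;8;18;23m[48;2;6;15;20m🬂[38;2;8;18;23m[48;2;6;15;20m🬂[38;2;8;18;23m[48;2;6;15;20m🬂[38;2;8;18;23m[48;2;6;15;20m🬂[38;2;8;18;23m[48;2;6;15;20m🬂[38;2;8;18;23m[48;2;6;15;20m🬂[0m
</frame>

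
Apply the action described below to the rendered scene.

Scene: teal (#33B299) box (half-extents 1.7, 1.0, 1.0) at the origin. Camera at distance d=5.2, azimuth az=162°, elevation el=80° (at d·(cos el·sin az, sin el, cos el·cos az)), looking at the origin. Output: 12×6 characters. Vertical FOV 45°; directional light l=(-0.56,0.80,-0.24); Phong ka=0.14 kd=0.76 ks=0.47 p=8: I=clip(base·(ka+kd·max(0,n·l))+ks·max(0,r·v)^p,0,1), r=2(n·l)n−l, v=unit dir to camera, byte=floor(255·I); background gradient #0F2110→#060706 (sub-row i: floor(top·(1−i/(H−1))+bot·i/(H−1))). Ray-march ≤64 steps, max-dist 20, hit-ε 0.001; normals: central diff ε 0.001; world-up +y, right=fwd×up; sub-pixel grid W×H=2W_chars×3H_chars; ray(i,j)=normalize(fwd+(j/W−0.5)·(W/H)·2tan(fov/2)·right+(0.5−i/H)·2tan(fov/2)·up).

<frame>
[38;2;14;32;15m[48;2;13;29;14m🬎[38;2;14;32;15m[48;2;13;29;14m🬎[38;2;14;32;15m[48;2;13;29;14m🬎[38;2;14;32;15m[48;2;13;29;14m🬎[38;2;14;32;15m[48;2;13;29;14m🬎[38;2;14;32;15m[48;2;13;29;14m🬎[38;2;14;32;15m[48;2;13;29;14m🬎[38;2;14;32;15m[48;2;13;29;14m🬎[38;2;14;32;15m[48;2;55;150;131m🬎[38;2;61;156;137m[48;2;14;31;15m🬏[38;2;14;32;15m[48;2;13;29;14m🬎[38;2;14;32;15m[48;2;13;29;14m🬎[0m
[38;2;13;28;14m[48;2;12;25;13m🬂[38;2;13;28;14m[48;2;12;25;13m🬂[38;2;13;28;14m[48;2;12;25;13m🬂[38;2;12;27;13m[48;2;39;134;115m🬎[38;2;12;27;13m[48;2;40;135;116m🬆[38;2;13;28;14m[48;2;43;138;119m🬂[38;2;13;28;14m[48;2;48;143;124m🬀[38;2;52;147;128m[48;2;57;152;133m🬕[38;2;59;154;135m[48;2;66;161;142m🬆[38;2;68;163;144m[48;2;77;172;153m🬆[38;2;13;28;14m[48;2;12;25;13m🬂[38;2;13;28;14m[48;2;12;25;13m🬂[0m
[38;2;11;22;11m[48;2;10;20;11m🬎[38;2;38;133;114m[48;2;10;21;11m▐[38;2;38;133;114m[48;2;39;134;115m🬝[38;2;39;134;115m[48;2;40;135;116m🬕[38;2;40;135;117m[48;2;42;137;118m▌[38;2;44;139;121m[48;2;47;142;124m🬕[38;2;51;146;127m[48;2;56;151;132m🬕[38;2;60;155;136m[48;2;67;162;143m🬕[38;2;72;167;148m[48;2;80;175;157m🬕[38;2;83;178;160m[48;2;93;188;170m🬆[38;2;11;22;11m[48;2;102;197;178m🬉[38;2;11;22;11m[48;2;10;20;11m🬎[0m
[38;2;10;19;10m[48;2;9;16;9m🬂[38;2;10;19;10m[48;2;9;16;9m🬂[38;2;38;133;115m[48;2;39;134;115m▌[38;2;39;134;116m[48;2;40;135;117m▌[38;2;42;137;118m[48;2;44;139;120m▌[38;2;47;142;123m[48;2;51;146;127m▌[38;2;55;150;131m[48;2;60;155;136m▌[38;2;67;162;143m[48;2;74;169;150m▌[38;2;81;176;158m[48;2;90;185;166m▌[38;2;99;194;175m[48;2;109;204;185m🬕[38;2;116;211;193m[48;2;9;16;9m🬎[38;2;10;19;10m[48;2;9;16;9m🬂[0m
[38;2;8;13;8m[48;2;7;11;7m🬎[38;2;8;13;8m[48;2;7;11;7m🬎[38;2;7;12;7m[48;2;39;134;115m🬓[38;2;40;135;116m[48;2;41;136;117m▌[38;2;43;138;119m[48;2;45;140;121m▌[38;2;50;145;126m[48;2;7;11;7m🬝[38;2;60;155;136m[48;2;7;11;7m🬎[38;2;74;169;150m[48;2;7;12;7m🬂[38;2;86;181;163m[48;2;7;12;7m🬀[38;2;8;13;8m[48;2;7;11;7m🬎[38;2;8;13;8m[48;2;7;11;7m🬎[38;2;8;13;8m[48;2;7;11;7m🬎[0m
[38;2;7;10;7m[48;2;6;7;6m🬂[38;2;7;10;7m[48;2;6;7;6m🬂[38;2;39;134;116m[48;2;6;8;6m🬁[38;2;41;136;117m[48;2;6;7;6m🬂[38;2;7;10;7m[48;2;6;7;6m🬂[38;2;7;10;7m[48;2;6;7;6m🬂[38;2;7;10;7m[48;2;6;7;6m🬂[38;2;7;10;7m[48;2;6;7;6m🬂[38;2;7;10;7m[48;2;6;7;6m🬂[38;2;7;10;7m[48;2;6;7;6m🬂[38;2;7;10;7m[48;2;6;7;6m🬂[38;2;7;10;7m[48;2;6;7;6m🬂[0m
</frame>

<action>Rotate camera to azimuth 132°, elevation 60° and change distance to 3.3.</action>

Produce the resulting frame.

<frame>
[38;2;14;32;15m[48;2;13;29;14m🬎[38;2;14;32;15m[48;2;13;29;14m🬎[38;2;14;32;15m[48;2;38;133;114m🬎[38;2;15;33;16m[48;2;39;134;115m🬀[38;2;39;134;116m[48;2;41;136;117m🬕[38;2;42;137;118m[48;2;44;139;120m🬕[38;2;45;140;121m[48;2;48;143;125m🬕[38;2;49;144;125m[48;2;54;149;130m🬆[38;2;55;150;131m[48;2;61;156;137m🬆[38;2;61;156;137m[48;2;69;164;145m🬆[38;2;67;162;144m[48;2;76;171;153m🬆[38;2;73;168;150m[48;2;83;178;159m🬆[0m
[38;2;12;27;13m[48;2;38;133;114m🬆[38;2;13;28;14m[48;2;38;133;114m🬀[38;2;38;133;115m[48;2;39;134;115m🬄[38;2;39;134;115m[48;2;40;135;117m🬕[38;2;41;136;117m[48;2;43;138;119m🬕[38;2;45;140;121m[48;2;49;144;125m🬕[38;2;51;146;127m[48;2;56;151;132m🬕[38;2;58;153;134m[48;2;64;159;141m🬆[38;2;67;162;143m[48;2;76;171;152m🬆[38;2;77;172;153m[48;2;87;182;163m🬆[38;2;86;181;163m[48;2;98;193;174m🬆[38;2;94;189;171m[48;2;106;201;183m🬆[0m
[38;2;38;133;114m[48;2;38;133;114m [38;2;38;133;114m[48;2;38;133;115m▌[38;2;39;134;115m[48;2;40;135;116m🬝[38;2;40;135;116m[48;2;41;136;118m▌[38;2;44;139;120m[48;2;46;141;122m🬕[38;2;49;144;126m[48;2;54;149;130m🬕[38;2;58;153;134m[48;2;64;159;141m🬕[38;2;70;165;146m[48;2;78;173;155m🬕[38;2;83;178;159m[48;2;91;186;168m🬆[38;2;96;191;173m[48;2;107;202;183m🬆[38;2;109;204;185m[48;2;120;215;196m🬆[38;2;76;168;149m[48;2;10;21;11m🬄[0m
[38;2;38;133;114m[48;2;38;133;114m [38;2;38;133;115m[48;2;39;134;115m▌[38;2;39;134;115m[48;2;40;135;116m▌[38;2;41;136;117m[48;2;43;138;119m▌[38;2;45;140;122m[48;2;49;144;125m▌[38;2;53;148;129m[48;2;58;153;134m▌[38;2;64;159;140m[48;2;71;166;147m▌[38;2;78;173;155m[48;2;87;182;163m▌[38;2;96;191;172m[48;2;104;199;181m▌[38;2;116;211;192m[48;2;9;16;9m🬝[38;2;125;220;201m[48;2;9;17;9m🬀[38;2;10;19;10m[48;2;9;16;9m🬂[0m
[38;2;38;133;114m[48;2;38;133;114m [38;2;38;133;115m[48;2;39;134;115m🬄[38;2;40;135;116m[48;2;41;136;117m▌[38;2;42;137;118m[48;2;44;139;120m▌[38;2;47;142;123m[48;2;50;145;127m▌[38;2;55;150;131m[48;2;60;155;136m▌[38;2;67;162;143m[48;2;74;169;150m▌[38;2;82;177;159m[48;2;91;186;168m▌[38;2;105;200;181m[48;2;7;11;7m🬝[38;2;16;57;49m[48;2;7;12;7m🬀[38;2;8;13;8m[48;2;7;11;7m🬎[38;2;8;13;8m[48;2;7;11;7m🬎[0m
[38;2;38;133;114m[48;2;38;133;115m▌[38;2;39;134;115m[48;2;39;134;115m [38;2;40;135;116m[48;2;41;136;117m▌[38;2;42;137;119m[48;2;44;139;121m▌[38;2;50;145;126m[48;2;47;142;123m▐[38;2;60;155;136m[48;2;54;149;131m▐[38;2;73;168;149m[48;2;66;161;142m▐[38;2;84;179;161m[48;2;9;24;20m🬆[38;2;7;10;7m[48;2;6;7;6m🬂[38;2;7;10;7m[48;2;6;7;6m🬂[38;2;7;10;7m[48;2;6;7;6m🬂[38;2;7;10;7m[48;2;6;7;6m🬂[0m
</frame>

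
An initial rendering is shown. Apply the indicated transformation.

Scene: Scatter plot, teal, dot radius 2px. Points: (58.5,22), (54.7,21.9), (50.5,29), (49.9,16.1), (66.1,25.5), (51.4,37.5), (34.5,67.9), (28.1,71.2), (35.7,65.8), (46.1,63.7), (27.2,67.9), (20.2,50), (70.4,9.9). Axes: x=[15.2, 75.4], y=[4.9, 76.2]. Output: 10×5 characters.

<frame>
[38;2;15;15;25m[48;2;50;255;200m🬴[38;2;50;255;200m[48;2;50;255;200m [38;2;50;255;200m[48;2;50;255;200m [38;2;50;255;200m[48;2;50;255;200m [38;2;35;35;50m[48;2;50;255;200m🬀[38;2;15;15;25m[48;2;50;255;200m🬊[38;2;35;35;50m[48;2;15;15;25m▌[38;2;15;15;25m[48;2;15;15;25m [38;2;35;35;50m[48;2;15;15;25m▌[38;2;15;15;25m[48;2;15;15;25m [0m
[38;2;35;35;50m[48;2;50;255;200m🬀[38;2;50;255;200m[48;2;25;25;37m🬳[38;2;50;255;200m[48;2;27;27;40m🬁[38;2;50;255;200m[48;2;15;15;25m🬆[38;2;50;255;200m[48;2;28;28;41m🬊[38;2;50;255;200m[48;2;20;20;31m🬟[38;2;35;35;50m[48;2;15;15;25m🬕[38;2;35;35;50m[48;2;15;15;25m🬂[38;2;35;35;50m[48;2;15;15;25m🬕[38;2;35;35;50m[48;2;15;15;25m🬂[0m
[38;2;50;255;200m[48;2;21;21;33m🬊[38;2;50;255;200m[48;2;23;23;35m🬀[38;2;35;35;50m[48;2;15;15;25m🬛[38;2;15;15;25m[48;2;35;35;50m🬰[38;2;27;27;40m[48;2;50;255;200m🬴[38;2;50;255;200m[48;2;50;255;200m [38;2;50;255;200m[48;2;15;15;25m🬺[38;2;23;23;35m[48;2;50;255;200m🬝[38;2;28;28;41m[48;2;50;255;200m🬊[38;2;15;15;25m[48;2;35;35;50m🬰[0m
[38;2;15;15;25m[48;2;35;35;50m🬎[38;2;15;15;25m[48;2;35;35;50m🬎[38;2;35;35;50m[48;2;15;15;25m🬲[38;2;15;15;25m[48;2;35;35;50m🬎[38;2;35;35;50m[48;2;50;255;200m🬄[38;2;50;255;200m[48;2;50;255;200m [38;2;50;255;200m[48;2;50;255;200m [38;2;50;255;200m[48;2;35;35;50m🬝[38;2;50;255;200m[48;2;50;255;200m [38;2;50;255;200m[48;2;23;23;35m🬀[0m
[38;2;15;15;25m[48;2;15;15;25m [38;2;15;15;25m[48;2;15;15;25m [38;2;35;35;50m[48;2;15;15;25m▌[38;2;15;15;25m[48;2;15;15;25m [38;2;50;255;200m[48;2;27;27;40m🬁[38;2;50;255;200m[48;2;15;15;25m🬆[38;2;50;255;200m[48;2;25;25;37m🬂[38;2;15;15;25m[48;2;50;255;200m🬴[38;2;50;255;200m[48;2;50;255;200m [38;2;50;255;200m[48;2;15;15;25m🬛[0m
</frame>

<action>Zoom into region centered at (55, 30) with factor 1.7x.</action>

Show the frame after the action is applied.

<frame>
[38;2;15;15;25m[48;2;15;15;25m [38;2;15;15;25m[48;2;15;15;25m [38;2;35;35;50m[48;2;15;15;25m▌[38;2;15;15;25m[48;2;50;255;200m🬝[38;2;35;35;50m[48;2;15;15;25m▌[38;2;15;15;25m[48;2;15;15;25m [38;2;35;35;50m[48;2;15;15;25m▌[38;2;15;15;25m[48;2;15;15;25m [38;2;35;35;50m[48;2;15;15;25m▌[38;2;15;15;25m[48;2;15;15;25m [0m
[38;2;35;35;50m[48;2;15;15;25m🬂[38;2;35;35;50m[48;2;15;15;25m🬂[38;2;50;255;200m[48;2;31;31;45m🬇[38;2;50;255;200m[48;2;50;255;200m [38;2;50;255;200m[48;2;25;25;37m🬛[38;2;35;35;50m[48;2;15;15;25m🬂[38;2;35;35;50m[48;2;15;15;25m🬕[38;2;35;35;50m[48;2;15;15;25m🬂[38;2;35;35;50m[48;2;15;15;25m🬕[38;2;35;35;50m[48;2;15;15;25m🬂[0m
[38;2;15;15;25m[48;2;35;35;50m🬰[38;2;15;15;25m[48;2;35;35;50m🬰[38;2;27;27;40m[48;2;50;255;200m🬴[38;2;50;255;200m[48;2;50;255;200m [38;2;50;255;200m[48;2;15;15;25m🬺[38;2;21;21;33m[48;2;50;255;200m🬆[38;2;30;30;43m[48;2;50;255;200m🬎[38;2;15;15;25m[48;2;50;255;200m🬀[38;2;28;28;41m[48;2;50;255;200m🬊[38;2;15;15;25m[48;2;35;35;50m🬰[0m
[38;2;15;15;25m[48;2;35;35;50m🬎[38;2;15;15;25m[48;2;35;35;50m🬎[38;2;28;28;41m[48;2;50;255;200m🬆[38;2;50;255;200m[48;2;50;255;200m [38;2;50;255;200m[48;2;50;255;200m [38;2;50;255;200m[48;2;35;35;50m🬬[38;2;50;255;200m[48;2;28;28;41m🬆[38;2;50;255;200m[48;2;28;28;41m🬊[38;2;50;255;200m[48;2;25;25;37m🬟[38;2;15;15;25m[48;2;35;35;50m🬎[0m
[38;2;15;15;25m[48;2;15;15;25m [38;2;15;15;25m[48;2;15;15;25m [38;2;50;255;200m[48;2;27;27;40m🬁[38;2;50;255;200m[48;2;15;15;25m🬆[38;2;35;35;50m[48;2;15;15;25m▌[38;2;15;15;25m[48;2;15;15;25m [38;2;35;35;50m[48;2;15;15;25m▌[38;2;15;15;25m[48;2;50;255;200m🬴[38;2;50;255;200m[48;2;50;255;200m [38;2;50;255;200m[48;2;15;15;25m🬛[0m
</frame>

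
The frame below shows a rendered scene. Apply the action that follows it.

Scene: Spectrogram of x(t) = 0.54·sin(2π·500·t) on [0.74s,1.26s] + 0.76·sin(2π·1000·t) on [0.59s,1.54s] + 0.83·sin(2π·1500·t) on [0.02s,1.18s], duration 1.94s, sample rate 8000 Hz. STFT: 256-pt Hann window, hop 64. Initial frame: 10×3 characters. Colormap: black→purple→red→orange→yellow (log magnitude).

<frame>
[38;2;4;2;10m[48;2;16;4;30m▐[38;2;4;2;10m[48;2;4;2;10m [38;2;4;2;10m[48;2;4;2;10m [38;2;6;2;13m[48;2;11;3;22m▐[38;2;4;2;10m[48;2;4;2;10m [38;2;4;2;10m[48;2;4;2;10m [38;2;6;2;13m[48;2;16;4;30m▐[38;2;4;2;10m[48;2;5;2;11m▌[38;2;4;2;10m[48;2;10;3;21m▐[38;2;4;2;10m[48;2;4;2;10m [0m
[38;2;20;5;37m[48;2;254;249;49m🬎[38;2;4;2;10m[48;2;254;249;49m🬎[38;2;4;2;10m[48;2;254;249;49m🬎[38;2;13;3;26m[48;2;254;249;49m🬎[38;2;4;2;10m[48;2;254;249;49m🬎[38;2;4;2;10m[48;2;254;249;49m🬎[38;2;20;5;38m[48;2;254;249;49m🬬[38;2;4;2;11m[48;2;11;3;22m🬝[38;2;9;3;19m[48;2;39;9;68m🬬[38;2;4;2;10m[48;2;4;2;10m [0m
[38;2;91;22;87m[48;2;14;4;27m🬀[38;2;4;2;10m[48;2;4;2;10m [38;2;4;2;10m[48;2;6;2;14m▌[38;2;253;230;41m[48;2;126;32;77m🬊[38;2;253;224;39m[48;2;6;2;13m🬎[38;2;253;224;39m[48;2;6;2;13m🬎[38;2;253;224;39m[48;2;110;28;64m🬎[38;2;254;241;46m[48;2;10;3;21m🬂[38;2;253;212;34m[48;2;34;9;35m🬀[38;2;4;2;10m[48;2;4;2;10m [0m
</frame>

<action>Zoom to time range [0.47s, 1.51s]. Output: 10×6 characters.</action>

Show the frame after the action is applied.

<frame>
[38;2;4;2;10m[48;2;4;2;10m [38;2;4;2;10m[48;2;11;3;21m▐[38;2;4;2;10m[48;2;6;2;14m▌[38;2;4;2;10m[48;2;4;2;10m [38;2;4;2;10m[48;2;4;2;10m [38;2;4;2;10m[48;2;4;2;10m [38;2;4;2;10m[48;2;15;4;29m▌[38;2;6;2;14m[48;2;8;2;16m▐[38;2;4;2;10m[48;2;4;2;10m [38;2;4;2;10m[48;2;4;2;10m [0m
[38;2;4;2;10m[48;2;4;2;10m [38;2;4;2;10m[48;2;12;3;24m▐[38;2;4;2;10m[48;2;6;2;14m▌[38;2;4;2;10m[48;2;4;2;10m [38;2;4;2;10m[48;2;4;2;10m [38;2;4;2;10m[48;2;4;2;10m [38;2;4;2;10m[48;2;18;4;34m▌[38;2;6;2;15m[48;2;9;3;19m🬨[38;2;4;2;10m[48;2;4;2;10m [38;2;4;2;10m[48;2;4;2;10m [0m
[38;2;4;2;10m[48;2;4;2;10m [38;2;4;2;10m[48;2;16;4;31m▐[38;2;4;2;10m[48;2;7;2;16m▌[38;2;4;2;10m[48;2;4;2;10m [38;2;4;2;10m[48;2;4;2;10m [38;2;4;2;10m[48;2;4;2;10m [38;2;4;2;10m[48;2;28;6;51m▌[38;2;8;2;17m[48;2;15;3;28m🬨[38;2;4;2;10m[48;2;4;2;10m [38;2;4;2;10m[48;2;4;2;10m [0m
[38;2;5;2;12m[48;2;254;249;49m🬎[38;2;16;4;30m[48;2;254;249;49m🬎[38;2;8;2;17m[48;2;254;249;49m🬎[38;2;5;2;12m[48;2;254;249;49m🬎[38;2;5;2;12m[48;2;254;249;49m🬎[38;2;5;2;12m[48;2;254;249;49m🬎[38;2;22;5;38m[48;2;243;198;48m🬆[38;2;14;4;28m[48;2;69;16;88m🬨[38;2;4;2;10m[48;2;4;2;10m [38;2;4;2;10m[48;2;4;2;10m [0m
[38;2;4;2;10m[48;2;4;2;10m [38;2;75;19;47m[48;2;254;241;46m🬰[38;2;19;5;35m[48;2;254;241;46m🬰[38;2;4;2;11m[48;2;254;241;46m🬰[38;2;4;2;11m[48;2;254;241;46m🬰[38;2;4;2;11m[48;2;254;241;46m🬰[38;2;36;9;42m[48;2;254;241;46m🬰[38;2;254;241;46m[48;2;29;6;52m🬋[38;2;4;2;11m[48;2;254;241;46m🬰[38;2;4;2;11m[48;2;254;241;46m🬰[0m
[38;2;4;2;10m[48;2;4;2;10m [38;2;42;9;74m[48;2;4;2;10m▌[38;2;17;4;31m[48;2;229;136;52m🬲[38;2;252;208;33m[48;2;5;2;11m🬂[38;2;252;208;33m[48;2;5;2;11m🬂[38;2;252;208;33m[48;2;5;2;11m🬂[38;2;252;208;33m[48;2;16;4;30m🬂[38;2;236;159;45m[48;2;25;6;46m🬊[38;2;4;2;10m[48;2;4;2;10m [38;2;4;2;10m[48;2;4;2;10m [0m
</frame>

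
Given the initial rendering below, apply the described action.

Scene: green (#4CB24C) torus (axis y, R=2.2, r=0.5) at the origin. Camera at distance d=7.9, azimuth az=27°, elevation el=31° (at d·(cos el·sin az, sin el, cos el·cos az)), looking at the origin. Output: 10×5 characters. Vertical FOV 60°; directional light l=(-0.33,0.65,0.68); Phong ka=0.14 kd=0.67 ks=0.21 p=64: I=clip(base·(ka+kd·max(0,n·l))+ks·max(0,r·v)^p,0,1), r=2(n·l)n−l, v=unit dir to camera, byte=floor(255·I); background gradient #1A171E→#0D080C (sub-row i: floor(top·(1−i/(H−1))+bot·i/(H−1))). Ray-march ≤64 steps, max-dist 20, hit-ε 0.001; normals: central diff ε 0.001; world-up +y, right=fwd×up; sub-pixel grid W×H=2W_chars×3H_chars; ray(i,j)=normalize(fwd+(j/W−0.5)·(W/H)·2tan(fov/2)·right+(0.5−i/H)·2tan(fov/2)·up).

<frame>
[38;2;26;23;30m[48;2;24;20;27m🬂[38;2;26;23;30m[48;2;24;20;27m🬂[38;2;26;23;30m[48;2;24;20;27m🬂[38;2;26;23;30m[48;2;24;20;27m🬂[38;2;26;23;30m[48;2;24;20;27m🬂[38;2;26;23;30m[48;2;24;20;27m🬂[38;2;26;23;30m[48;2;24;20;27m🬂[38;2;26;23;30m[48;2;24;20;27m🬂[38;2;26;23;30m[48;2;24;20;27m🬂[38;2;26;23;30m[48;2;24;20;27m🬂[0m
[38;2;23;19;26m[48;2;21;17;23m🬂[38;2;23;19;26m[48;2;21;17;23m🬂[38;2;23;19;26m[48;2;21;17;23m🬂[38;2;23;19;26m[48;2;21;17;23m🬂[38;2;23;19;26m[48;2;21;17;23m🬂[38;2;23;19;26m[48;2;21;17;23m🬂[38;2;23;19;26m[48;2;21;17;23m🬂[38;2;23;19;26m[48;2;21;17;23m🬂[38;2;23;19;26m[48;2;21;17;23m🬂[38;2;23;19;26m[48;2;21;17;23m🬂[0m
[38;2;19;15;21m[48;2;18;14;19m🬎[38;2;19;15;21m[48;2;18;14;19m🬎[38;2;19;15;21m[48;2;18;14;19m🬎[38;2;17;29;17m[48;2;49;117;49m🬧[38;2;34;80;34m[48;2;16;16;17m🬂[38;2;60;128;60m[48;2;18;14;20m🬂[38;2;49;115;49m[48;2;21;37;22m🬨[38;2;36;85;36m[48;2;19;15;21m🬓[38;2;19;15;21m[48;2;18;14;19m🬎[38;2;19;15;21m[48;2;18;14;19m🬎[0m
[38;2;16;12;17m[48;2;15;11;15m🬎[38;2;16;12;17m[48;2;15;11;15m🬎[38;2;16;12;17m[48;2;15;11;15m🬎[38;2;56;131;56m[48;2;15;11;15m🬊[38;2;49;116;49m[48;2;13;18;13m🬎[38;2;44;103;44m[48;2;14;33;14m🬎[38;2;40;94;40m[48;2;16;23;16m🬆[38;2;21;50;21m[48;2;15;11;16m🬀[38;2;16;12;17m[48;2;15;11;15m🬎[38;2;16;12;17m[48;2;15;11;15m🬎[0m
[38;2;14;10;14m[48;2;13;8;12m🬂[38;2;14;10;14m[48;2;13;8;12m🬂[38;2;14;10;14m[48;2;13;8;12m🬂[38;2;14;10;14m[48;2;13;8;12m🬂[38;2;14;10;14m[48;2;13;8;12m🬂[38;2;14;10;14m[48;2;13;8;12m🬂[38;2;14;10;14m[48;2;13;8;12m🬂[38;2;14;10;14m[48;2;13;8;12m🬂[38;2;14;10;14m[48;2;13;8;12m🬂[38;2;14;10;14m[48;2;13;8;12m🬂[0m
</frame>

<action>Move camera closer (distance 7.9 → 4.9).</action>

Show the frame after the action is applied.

<frame>
[38;2;26;23;30m[48;2;24;20;27m🬂[38;2;26;23;30m[48;2;24;20;27m🬂[38;2;26;23;30m[48;2;24;20;27m🬂[38;2;26;23;30m[48;2;24;20;27m🬂[38;2;26;23;30m[48;2;24;20;27m🬂[38;2;26;23;30m[48;2;24;20;27m🬂[38;2;26;23;30m[48;2;24;20;27m🬂[38;2;26;23;30m[48;2;24;20;27m🬂[38;2;26;23;30m[48;2;24;20;27m🬂[38;2;26;23;30m[48;2;24;20;27m🬂[0m
[38;2;23;19;26m[48;2;21;17;23m🬂[38;2;23;19;26m[48;2;21;17;23m🬂[38;2;23;19;26m[48;2;21;17;23m🬂[38;2;22;18;25m[48;2;41;97;41m🬎[38;2;22;18;25m[48;2;41;97;41m🬎[38;2;22;18;25m[48;2;52;123;52m🬎[38;2;22;18;25m[48;2;57;134;57m🬎[38;2;42;98;42m[48;2;22;18;24m🬏[38;2;23;19;26m[48;2;21;17;23m🬂[38;2;23;19;26m[48;2;21;17;23m🬂[0m
[38;2;19;15;21m[48;2;18;14;19m🬎[38;2;50;118;50m[48;2;19;15;21m🬦[38;2;38;89;38m[48;2;18;45;18m🬄[38;2;11;27;11m[48;2;18;14;19m🬆[38;2;13;30;13m[48;2;18;14;20m🬂[38;2;26;62;26m[48;2;18;14;20m🬂[38;2;50;118;50m[48;2;18;14;20m🬂[38;2;50;119;50m[48;2;18;14;19m🬬[38;2;20;16;22m[48;2;42;98;42m🬁[38;2;19;15;21m[48;2;18;14;19m🬎[0m
[38;2;16;12;17m[48;2;15;11;15m🬎[38;2;58;137;58m[48;2;15;11;15m🬬[38;2;25;59;25m[48;2;51;121;51m🬁[38;2;17;13;18m[48;2;43;101;43m🬂[38;2;16;19;17m[48;2;47;110;47m🬎[38;2;16;12;17m[48;2;45;107;45m🬎[38;2;20;29;20m[48;2;43;101;43m🬆[38;2;17;13;18m[48;2;43;101;43m🬀[38;2;40;95;40m[48;2;32;75;32m🬕[38;2;18;43;18m[48;2;15;11;16m🬄[0m
[38;2;14;10;14m[48;2;13;8;12m🬂[38;2;51;121;51m[48;2;13;8;12m🬁[38;2;52;123;52m[48;2;13;8;12m🬎[38;2;80;155;80m[48;2;46;110;46m🬂[38;2;52;122;52m[48;2;43;102;43m🬎[38;2;48;115;48m[48;2;40;94;40m🬎[38;2;44;105;44m[48;2;32;75;32m🬎[38;2;36;86;36m[48;2;16;26;15m🬎[38;2;31;73;31m[48;2;13;18;13m🬀[38;2;14;10;14m[48;2;13;8;12m🬂[0m
</frame>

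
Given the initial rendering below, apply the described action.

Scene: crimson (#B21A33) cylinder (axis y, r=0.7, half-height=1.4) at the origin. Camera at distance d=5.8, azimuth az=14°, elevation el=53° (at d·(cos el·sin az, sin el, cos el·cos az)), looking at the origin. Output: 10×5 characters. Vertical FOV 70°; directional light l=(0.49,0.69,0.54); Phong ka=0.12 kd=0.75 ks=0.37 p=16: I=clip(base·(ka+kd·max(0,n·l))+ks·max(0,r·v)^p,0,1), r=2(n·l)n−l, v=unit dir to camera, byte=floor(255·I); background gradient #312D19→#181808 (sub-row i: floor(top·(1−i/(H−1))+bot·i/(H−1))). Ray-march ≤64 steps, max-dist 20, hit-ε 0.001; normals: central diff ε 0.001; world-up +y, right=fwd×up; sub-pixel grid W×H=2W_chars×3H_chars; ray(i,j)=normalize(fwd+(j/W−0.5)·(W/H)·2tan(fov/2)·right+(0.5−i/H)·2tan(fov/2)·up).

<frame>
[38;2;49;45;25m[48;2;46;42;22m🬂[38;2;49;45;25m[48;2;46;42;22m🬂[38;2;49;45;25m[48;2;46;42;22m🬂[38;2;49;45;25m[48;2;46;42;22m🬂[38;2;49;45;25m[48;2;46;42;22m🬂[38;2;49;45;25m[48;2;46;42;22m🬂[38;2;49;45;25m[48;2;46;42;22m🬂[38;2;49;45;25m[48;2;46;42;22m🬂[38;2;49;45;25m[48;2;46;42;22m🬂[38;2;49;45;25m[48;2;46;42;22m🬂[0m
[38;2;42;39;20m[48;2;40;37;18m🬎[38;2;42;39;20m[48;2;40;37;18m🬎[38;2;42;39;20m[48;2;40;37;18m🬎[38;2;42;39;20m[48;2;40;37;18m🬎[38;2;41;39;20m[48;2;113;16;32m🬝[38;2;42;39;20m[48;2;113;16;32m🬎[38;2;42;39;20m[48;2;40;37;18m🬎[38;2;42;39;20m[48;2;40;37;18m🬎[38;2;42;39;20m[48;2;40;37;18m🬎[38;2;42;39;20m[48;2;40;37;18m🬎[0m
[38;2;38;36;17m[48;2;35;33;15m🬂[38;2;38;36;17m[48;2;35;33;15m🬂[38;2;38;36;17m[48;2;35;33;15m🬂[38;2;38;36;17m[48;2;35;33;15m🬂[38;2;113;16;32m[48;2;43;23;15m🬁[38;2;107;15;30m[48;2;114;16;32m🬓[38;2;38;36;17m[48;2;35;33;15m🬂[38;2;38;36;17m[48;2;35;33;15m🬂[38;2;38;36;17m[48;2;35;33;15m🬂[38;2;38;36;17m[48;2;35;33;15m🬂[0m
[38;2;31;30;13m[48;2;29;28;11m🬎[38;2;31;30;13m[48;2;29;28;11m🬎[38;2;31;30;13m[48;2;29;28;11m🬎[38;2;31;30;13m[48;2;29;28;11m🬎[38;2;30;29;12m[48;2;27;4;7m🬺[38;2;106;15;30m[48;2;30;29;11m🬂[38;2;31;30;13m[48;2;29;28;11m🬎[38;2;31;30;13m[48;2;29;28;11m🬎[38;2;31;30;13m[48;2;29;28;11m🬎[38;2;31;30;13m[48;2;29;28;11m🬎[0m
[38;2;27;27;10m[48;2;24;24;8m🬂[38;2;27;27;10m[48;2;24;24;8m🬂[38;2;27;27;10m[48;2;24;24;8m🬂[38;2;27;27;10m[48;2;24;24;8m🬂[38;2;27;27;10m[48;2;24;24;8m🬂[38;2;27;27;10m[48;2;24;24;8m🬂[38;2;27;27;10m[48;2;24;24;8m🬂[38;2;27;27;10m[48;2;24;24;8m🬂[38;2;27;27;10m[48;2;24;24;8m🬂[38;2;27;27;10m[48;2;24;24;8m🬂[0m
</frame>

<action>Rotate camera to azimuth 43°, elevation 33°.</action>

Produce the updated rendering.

<frame>
[38;2;49;45;25m[48;2;46;42;22m🬂[38;2;49;45;25m[48;2;46;42;22m🬂[38;2;49;45;25m[48;2;46;42;22m🬂[38;2;49;45;25m[48;2;46;42;22m🬂[38;2;49;45;25m[48;2;46;42;22m🬂[38;2;49;45;25m[48;2;46;42;22m🬂[38;2;49;45;25m[48;2;46;42;22m🬂[38;2;49;45;25m[48;2;46;42;22m🬂[38;2;49;45;25m[48;2;46;42;22m🬂[38;2;49;45;25m[48;2;46;42;22m🬂[0m
[38;2;42;39;20m[48;2;40;37;18m🬎[38;2;42;39;20m[48;2;40;37;18m🬎[38;2;42;39;20m[48;2;40;37;18m🬎[38;2;42;39;20m[48;2;40;37;18m🬎[38;2;41;39;20m[48;2;113;16;32m🬝[38;2;42;39;20m[48;2;113;16;32m🬎[38;2;42;39;20m[48;2;40;37;18m🬎[38;2;42;39;20m[48;2;40;37;18m🬎[38;2;42;39;20m[48;2;40;37;18m🬎[38;2;42;39;20m[48;2;40;37;18m🬎[0m
[38;2;38;36;17m[48;2;35;33;15m🬂[38;2;38;36;17m[48;2;35;33;15m🬂[38;2;38;36;17m[48;2;35;33;15m🬂[38;2;38;36;17m[48;2;35;33;15m🬂[38;2;93;13;26m[48;2;36;34;16m▐[38;2;118;17;34m[48;2;92;13;26m▌[38;2;38;36;17m[48;2;35;33;15m🬂[38;2;38;36;17m[48;2;35;33;15m🬂[38;2;38;36;17m[48;2;35;33;15m🬂[38;2;38;36;17m[48;2;35;33;15m🬂[0m
[38;2;31;30;13m[48;2;29;28;11m🬎[38;2;31;30;13m[48;2;29;28;11m🬎[38;2;31;30;13m[48;2;29;28;11m🬎[38;2;31;30;13m[48;2;29;28;11m🬎[38;2;84;12;24m[48;2;30;29;12m🬁[38;2;106;15;30m[48;2;29;28;11m🬆[38;2;31;30;13m[48;2;29;28;11m🬎[38;2;31;30;13m[48;2;29;28;11m🬎[38;2;31;30;13m[48;2;29;28;11m🬎[38;2;31;30;13m[48;2;29;28;11m🬎[0m
[38;2;27;27;10m[48;2;24;24;8m🬂[38;2;27;27;10m[48;2;24;24;8m🬂[38;2;27;27;10m[48;2;24;24;8m🬂[38;2;27;27;10m[48;2;24;24;8m🬂[38;2;27;27;10m[48;2;24;24;8m🬂[38;2;27;27;10m[48;2;24;24;8m🬂[38;2;27;27;10m[48;2;24;24;8m🬂[38;2;27;27;10m[48;2;24;24;8m🬂[38;2;27;27;10m[48;2;24;24;8m🬂[38;2;27;27;10m[48;2;24;24;8m🬂[0m
</frame>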